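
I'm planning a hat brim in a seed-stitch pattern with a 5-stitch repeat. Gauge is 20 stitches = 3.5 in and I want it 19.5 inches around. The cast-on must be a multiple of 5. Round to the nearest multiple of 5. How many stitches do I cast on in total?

Cast on 110 stitches.

20 / 3.5 = 5.714 sts per inch.
19.5 × 5.714 = 111.43 sts.
Nearest multiple of 5: 110.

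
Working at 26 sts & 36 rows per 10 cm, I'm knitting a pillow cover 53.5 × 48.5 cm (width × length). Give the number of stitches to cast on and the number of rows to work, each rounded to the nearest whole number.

Stitch gauge = 26/10 = 2.6 sts/cm; 53.5 × 2.6 = 139.10 → 139 sts.
Row gauge = 36/10 = 3.6 rows/cm; 48.5 × 3.6 = 174.60 → 175 rows.

Cast on 139 stitches and work 175 rows.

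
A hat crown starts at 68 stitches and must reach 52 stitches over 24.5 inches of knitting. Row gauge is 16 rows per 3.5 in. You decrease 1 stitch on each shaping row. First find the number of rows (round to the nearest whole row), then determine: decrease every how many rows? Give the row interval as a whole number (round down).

Decrease every 7th row.

Rows = 24.5 × 4.571 = 112.0 → 112 rows.
Stitches to remove: 16 → 16 shaping rows (at 1 st each).
112 / 16 = 7.00 → every 7 rows.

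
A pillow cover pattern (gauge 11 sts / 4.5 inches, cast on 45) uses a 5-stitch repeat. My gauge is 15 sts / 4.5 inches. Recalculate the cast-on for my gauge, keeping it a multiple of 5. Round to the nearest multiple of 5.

60 stitches.

45 × 15 / 11 = 61.36.
Nearest multiple of 5: 60.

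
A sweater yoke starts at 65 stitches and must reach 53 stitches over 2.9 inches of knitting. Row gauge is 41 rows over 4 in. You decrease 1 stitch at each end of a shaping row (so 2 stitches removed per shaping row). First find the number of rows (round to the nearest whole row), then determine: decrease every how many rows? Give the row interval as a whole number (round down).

Rows = 2.9 × 10.25 = 29.7 → 30 rows.
Stitches to remove: 12 → 6 shaping rows (at 2 st each).
30 / 6 = 5.00 → every 5 rows.

Decrease every 5th row.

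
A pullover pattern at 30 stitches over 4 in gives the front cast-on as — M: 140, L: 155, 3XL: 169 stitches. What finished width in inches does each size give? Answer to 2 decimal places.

M 18.67 inches; L 20.67 inches; 3XL 22.53 inches.

30/4 = 7.5 sts per in.
M: 140 / 7.5 = 18.667 → 18.67 in.
L: 155 / 7.5 = 20.667 → 20.67 in.
3XL: 169 / 7.5 = 22.533 → 22.53 in.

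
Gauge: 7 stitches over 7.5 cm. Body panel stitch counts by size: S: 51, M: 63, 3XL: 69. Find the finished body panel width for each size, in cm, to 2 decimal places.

7/7.5 = 0.933 sts per cm.
S: 51 / 0.933 = 54.643 → 54.64 cm.
M: 63 / 0.933 = 67.500 → 67.50 cm.
3XL: 69 / 0.933 = 73.929 → 73.93 cm.

S 54.64 cm; M 67.50 cm; 3XL 73.93 cm.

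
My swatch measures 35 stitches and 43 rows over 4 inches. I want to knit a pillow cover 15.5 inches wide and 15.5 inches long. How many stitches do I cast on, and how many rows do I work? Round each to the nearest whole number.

Stitch gauge = 35/4 = 8.75 sts/in; 15.5 × 8.75 = 135.62 → 136 sts.
Row gauge = 43/4 = 10.75 rows/in; 15.5 × 10.75 = 166.62 → 167 rows.

Cast on 136 stitches and work 167 rows.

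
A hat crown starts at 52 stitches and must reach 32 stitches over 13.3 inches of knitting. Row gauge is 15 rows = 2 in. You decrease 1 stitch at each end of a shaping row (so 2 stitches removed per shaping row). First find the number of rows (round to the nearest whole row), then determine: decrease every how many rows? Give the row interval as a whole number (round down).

Decrease every 10th row.

Rows = 13.3 × 7.5 = 99.8 → 100 rows.
Stitches to remove: 20 → 10 shaping rows (at 2 st each).
100 / 10 = 10.00 → every 10 rows.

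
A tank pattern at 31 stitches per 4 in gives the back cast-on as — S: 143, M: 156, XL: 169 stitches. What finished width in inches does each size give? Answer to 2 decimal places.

S 18.45 inches; M 20.13 inches; XL 21.81 inches.

31/4 = 7.75 sts per in.
S: 143 / 7.75 = 18.452 → 18.45 in.
M: 156 / 7.75 = 20.129 → 20.13 in.
XL: 169 / 7.75 = 21.806 → 21.81 in.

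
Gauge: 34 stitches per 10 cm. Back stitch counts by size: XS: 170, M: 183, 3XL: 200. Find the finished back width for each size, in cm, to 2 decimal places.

XS 50.00 cm; M 53.82 cm; 3XL 58.82 cm.

34/10 = 3.4 sts per cm.
XS: 170 / 3.4 = 50.000 → 50.00 cm.
M: 183 / 3.4 = 53.824 → 53.82 cm.
3XL: 200 / 3.4 = 58.824 → 58.82 cm.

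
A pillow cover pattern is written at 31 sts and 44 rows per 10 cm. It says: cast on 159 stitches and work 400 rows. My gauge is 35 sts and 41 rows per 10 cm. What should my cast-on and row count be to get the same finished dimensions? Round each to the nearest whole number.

Stitches: 159 × 35/31 = 179.52 → 180.
Rows: 400 × 41/44 = 372.73 → 373.

Cast on 180 stitches; work 373 rows.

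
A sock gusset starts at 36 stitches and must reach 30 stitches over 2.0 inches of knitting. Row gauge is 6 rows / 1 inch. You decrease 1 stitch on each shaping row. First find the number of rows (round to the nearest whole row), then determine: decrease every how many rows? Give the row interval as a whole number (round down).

Decrease every 2nd row.

Rows = 2.0 × 6 = 12.0 → 12 rows.
Stitches to remove: 6 → 6 shaping rows (at 1 st each).
12 / 6 = 2.00 → every 2 rows.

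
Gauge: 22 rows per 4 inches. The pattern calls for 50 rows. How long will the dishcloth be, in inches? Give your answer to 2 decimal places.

9.09 inches.

22 rows / 4 inch = 5.5 rows per inch.
50 / 5.5 = 9.091 inches.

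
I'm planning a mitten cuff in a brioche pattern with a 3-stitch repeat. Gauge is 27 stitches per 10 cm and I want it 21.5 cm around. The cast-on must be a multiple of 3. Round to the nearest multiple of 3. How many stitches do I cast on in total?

Cast on 57 stitches.

27 / 10 = 2.7 sts per cm.
21.5 × 2.7 = 58.05 sts.
Nearest multiple of 3: 57.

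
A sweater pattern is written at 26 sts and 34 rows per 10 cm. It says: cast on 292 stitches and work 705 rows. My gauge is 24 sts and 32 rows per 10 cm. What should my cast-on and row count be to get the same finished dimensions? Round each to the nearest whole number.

Cast on 270 stitches; work 664 rows.

Stitches: 292 × 24/26 = 269.54 → 270.
Rows: 705 × 32/34 = 663.53 → 664.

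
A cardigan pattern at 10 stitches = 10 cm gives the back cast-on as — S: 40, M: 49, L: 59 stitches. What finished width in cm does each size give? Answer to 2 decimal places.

S 40.00 cm; M 49.00 cm; L 59.00 cm.

10/10 = 1 sts per cm.
S: 40 / 1 = 40.000 → 40.00 cm.
M: 49 / 1 = 49.000 → 49.00 cm.
L: 59 / 1 = 59.000 → 59.00 cm.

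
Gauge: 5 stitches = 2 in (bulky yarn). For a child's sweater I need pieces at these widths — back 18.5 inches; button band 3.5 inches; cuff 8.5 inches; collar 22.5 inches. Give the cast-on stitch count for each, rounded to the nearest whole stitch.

back 46; button band 9; cuff 21; collar 56.

Rate = 5/2 = 2.5 sts per in.
back: 18.5 × 2.5 = 46.25 → 46.
button band: 3.5 × 2.5 = 8.75 → 9.
cuff: 8.5 × 2.5 = 21.25 → 21.
collar: 22.5 × 2.5 = 56.25 → 56.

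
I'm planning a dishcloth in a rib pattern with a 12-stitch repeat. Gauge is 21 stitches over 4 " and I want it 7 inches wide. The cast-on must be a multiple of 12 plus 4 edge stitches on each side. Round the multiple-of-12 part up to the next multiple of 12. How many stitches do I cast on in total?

44 stitches.

21 / 4 = 5.25 sts per inch.
7 × 5.25 = 36.75 sts.
Less 8 edge sts → 28.75 for the repeat.
Next multiple of 12: 36.
Add back 8 edge sts → 44.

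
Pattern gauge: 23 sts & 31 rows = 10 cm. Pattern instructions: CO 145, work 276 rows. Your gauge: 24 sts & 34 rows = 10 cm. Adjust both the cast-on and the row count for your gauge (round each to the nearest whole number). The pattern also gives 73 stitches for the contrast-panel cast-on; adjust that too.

Stitches: 145 × 24/23 = 151.30 → 151.
Rows: 276 × 34/31 = 302.71 → 303.
contrast-panel cast-on: 73 × 24/23 = 76.17 → 76.

Cast on 151 stitches; work 303 rows; contrast-panel cast-on 76 stitches.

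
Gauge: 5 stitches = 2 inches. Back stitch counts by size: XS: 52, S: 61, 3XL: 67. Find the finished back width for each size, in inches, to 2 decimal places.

5/2 = 2.5 sts per in.
XS: 52 / 2.5 = 20.800 → 20.80 in.
S: 61 / 2.5 = 24.400 → 24.40 in.
3XL: 67 / 2.5 = 26.800 → 26.80 in.

XS 20.80 inches; S 24.40 inches; 3XL 26.80 inches.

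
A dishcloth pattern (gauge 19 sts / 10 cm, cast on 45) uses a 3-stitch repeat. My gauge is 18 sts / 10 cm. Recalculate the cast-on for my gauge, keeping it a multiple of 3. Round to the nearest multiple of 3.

45 × 18 / 19 = 42.63.
Nearest multiple of 3: 42.

CO 42 sts.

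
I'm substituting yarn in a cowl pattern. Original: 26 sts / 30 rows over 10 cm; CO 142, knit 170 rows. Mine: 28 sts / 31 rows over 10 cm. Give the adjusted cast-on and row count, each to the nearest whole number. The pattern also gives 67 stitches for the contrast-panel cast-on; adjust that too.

Stitches: 142 × 28/26 = 152.92 → 153.
Rows: 170 × 31/30 = 175.67 → 176.
contrast-panel cast-on: 67 × 28/26 = 72.15 → 72.

Cast on 153 stitches; work 176 rows; contrast-panel cast-on 72 stitches.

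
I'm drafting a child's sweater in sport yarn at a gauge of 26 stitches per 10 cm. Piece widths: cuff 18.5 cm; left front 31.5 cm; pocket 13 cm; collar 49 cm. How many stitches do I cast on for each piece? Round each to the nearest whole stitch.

cuff 48; left front 82; pocket 34; collar 127.

Rate = 26/10 = 2.6 sts per cm.
cuff: 18.5 × 2.6 = 48.10 → 48.
left front: 31.5 × 2.6 = 81.90 → 82.
pocket: 13 × 2.6 = 33.80 → 34.
collar: 49 × 2.6 = 127.40 → 127.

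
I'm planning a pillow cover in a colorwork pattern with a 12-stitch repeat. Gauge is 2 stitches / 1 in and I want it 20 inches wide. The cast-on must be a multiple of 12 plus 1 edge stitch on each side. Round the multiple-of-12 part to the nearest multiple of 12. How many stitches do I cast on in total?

CO 38 sts.

2 / 1 = 2 sts per inch.
20 × 2 = 40.00 sts.
Less 2 edge sts → 38.00 for the repeat.
Nearest multiple of 12: 36.
Add back 2 edge sts → 38.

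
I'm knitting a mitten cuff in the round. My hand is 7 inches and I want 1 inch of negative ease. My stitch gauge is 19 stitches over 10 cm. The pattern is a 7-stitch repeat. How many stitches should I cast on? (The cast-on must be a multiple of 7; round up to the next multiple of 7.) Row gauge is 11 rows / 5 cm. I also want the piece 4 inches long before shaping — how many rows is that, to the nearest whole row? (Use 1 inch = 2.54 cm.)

Cast on 35 stitches; work 22 rows.

Finished = 7 − 1 = 6 inches.
6 inches × 2.54 = 15.24 cm.
19/10 = 1.9 sts per cm; 15.24 × 1.9 = 28.96 sts.
Next multiple of 7 → 35.
4 inches = 10.16 cm; × 2.2 = 22.35 → 22 rows.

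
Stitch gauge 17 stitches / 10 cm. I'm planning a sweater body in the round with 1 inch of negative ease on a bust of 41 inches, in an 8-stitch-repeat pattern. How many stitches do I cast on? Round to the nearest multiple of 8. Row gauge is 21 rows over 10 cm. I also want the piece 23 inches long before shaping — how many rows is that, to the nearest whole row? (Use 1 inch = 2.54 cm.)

Cast on 176 stitches; work 123 rows.

Finished = 41 − 1 = 40 inches.
40 inches × 2.54 = 101.60 cm.
17/10 = 1.7 sts per cm; 101.60 × 1.7 = 172.72 sts.
Nearest multiple of 8 → 176.
23 inches = 58.42 cm; × 2.1 = 122.68 → 123 rows.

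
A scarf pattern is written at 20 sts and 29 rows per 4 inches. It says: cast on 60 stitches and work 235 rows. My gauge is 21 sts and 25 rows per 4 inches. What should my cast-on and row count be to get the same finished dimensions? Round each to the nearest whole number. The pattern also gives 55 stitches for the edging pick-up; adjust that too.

Cast on 63 stitches; work 203 rows; edging pick-up 58 stitches.

Stitches: 60 × 21/20 = 63.00 → 63.
Rows: 235 × 25/29 = 202.59 → 203.
edging pick-up: 55 × 21/20 = 57.75 → 58.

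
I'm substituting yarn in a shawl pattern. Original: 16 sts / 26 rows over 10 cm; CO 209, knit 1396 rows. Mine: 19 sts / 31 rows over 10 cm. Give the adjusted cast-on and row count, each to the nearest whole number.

Cast on 248 stitches; work 1664 rows.

Stitches: 209 × 19/16 = 248.19 → 248.
Rows: 1396 × 31/26 = 1664.46 → 1664.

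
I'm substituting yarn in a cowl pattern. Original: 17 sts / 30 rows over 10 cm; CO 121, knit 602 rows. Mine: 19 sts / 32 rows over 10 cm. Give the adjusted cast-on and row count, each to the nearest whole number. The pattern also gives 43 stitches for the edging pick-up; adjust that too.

Stitches: 121 × 19/17 = 135.24 → 135.
Rows: 602 × 32/30 = 642.13 → 642.
edging pick-up: 43 × 19/17 = 48.06 → 48.

Cast on 135 stitches; work 642 rows; edging pick-up 48 stitches.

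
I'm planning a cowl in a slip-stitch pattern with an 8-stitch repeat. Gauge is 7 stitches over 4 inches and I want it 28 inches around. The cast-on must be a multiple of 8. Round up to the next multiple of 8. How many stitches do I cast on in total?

7 / 4 = 1.75 sts per inch.
28 × 1.75 = 49.00 sts.
Next multiple of 8: 56.

Cast on 56 stitches.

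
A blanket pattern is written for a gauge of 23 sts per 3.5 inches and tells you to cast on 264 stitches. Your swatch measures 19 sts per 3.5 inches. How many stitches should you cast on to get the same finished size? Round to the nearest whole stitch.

Scale factor = 19 / 23 = 0.826.
264 × 19 / 23 = 218.09 sts.
→ 218 sts.

Cast on 218 stitches.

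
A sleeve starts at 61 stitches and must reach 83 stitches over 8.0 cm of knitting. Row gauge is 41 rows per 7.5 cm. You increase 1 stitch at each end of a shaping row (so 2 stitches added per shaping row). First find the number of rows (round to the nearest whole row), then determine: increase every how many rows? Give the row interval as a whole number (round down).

Rows = 8.0 × 5.467 = 43.7 → 44 rows.
Stitches to add: 22 → 11 shaping rows (at 2 st each).
44 / 11 = 4.00 → every 4 rows.

Increase every 4th row.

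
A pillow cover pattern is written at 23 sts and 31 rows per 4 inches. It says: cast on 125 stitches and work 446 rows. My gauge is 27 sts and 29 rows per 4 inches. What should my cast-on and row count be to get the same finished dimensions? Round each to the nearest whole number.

Cast on 147 stitches; work 417 rows.

Stitches: 125 × 27/23 = 146.74 → 147.
Rows: 446 × 29/31 = 417.23 → 417.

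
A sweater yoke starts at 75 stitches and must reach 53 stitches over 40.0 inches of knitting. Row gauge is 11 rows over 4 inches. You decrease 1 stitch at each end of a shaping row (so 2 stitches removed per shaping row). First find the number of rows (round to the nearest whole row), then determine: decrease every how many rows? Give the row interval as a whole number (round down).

Rows = 40.0 × 2.75 = 110.0 → 110 rows.
Stitches to remove: 22 → 11 shaping rows (at 2 st each).
110 / 11 = 10.00 → every 10 rows.

Decrease every 10th row.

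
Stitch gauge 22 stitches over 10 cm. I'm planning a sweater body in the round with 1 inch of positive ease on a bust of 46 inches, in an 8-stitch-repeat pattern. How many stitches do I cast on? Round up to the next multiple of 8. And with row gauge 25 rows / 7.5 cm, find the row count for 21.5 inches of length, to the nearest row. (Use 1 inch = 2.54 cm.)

Cast on 264 stitches; work 182 rows.

Finished = 46 + 1 = 47 inches.
47 inches × 2.54 = 119.38 cm.
22/10 = 2.2 sts per cm; 119.38 × 2.2 = 262.64 sts.
Next multiple of 8 → 264.
21.5 inches = 54.61 cm; × 3.333 = 182.03 → 182 rows.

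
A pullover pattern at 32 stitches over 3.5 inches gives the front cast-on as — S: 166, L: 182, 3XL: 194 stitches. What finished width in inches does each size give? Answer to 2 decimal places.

S 18.16 inches; L 19.91 inches; 3XL 21.22 inches.

32/3.5 = 9.143 sts per in.
S: 166 / 9.143 = 18.156 → 18.16 in.
L: 182 / 9.143 = 19.906 → 19.91 in.
3XL: 194 / 9.143 = 21.219 → 21.22 in.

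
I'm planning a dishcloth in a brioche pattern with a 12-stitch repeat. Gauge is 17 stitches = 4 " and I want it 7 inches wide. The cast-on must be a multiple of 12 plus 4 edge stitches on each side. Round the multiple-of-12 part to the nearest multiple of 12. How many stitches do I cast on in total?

17 / 4 = 4.25 sts per inch.
7 × 4.25 = 29.75 sts.
Less 8 edge sts → 21.75 for the repeat.
Nearest multiple of 12: 24.
Add back 8 edge sts → 32.

Cast on 32 stitches.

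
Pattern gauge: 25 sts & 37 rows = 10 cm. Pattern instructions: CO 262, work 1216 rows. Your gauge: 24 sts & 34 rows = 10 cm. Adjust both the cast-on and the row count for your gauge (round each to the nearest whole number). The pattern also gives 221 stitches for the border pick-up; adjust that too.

Cast on 252 stitches; work 1117 rows; border pick-up 212 stitches.

Stitches: 262 × 24/25 = 251.52 → 252.
Rows: 1216 × 34/37 = 1117.41 → 1117.
border pick-up: 221 × 24/25 = 212.16 → 212.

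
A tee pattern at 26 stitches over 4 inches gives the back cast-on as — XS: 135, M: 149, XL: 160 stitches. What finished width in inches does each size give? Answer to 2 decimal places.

26/4 = 6.5 sts per in.
XS: 135 / 6.5 = 20.769 → 20.77 in.
M: 149 / 6.5 = 22.923 → 22.92 in.
XL: 160 / 6.5 = 24.615 → 24.62 in.

XS 20.77 inches; M 22.92 inches; XL 24.62 inches.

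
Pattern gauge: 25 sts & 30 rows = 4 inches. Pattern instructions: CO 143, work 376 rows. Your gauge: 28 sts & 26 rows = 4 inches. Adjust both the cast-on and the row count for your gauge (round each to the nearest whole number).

Stitches: 143 × 28/25 = 160.16 → 160.
Rows: 376 × 26/30 = 325.87 → 326.

Cast on 160 stitches; work 326 rows.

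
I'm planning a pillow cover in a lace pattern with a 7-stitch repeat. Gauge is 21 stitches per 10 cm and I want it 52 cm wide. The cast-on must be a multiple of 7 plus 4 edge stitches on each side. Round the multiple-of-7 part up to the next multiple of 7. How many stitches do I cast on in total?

Cast on 113 stitches.

21 / 10 = 2.1 sts per cm.
52 × 2.1 = 109.20 sts.
Less 8 edge sts → 101.20 for the repeat.
Next multiple of 7: 105.
Add back 8 edge sts → 113.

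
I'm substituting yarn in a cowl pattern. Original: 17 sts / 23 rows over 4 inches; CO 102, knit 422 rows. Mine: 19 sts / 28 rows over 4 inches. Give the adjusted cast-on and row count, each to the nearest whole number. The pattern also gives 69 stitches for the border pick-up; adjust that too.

Stitches: 102 × 19/17 = 114.00 → 114.
Rows: 422 × 28/23 = 513.74 → 514.
border pick-up: 69 × 19/17 = 77.12 → 77.

Cast on 114 stitches; work 514 rows; border pick-up 77 stitches.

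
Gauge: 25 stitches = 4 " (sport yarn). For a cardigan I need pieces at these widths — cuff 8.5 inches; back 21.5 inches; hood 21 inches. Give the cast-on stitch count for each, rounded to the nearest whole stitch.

Rate = 25/4 = 6.25 sts per in.
cuff: 8.5 × 6.25 = 53.12 → 53.
back: 21.5 × 6.25 = 134.38 → 134.
hood: 21 × 6.25 = 131.25 → 131.

cuff 53; back 134; hood 131.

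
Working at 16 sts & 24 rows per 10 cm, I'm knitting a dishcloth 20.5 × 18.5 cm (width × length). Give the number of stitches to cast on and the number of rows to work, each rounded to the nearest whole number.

Stitch gauge = 16/10 = 1.6 sts/cm; 20.5 × 1.6 = 32.80 → 33 sts.
Row gauge = 24/10 = 2.4 rows/cm; 18.5 × 2.4 = 44.40 → 44 rows.

Cast on 33 stitches and work 44 rows.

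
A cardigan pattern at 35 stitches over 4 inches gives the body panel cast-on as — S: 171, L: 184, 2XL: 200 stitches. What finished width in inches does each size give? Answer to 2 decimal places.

S 19.54 inches; L 21.03 inches; 2XL 22.86 inches.

35/4 = 8.75 sts per in.
S: 171 / 8.75 = 19.543 → 19.54 in.
L: 184 / 8.75 = 21.029 → 21.03 in.
2XL: 200 / 8.75 = 22.857 → 22.86 in.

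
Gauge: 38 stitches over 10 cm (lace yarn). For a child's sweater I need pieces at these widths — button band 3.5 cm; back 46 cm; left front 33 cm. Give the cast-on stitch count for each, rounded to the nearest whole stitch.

Rate = 38/10 = 3.8 sts per cm.
button band: 3.5 × 3.8 = 13.30 → 13.
back: 46 × 3.8 = 174.80 → 175.
left front: 33 × 3.8 = 125.40 → 125.

button band 13; back 175; left front 125.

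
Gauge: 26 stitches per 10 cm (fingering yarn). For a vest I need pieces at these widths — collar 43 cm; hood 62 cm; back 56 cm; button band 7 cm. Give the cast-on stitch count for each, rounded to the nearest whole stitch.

Rate = 26/10 = 2.6 sts per cm.
collar: 43 × 2.6 = 111.80 → 112.
hood: 62 × 2.6 = 161.20 → 161.
back: 56 × 2.6 = 145.60 → 146.
button band: 7 × 2.6 = 18.20 → 18.

collar 112; hood 161; back 146; button band 18.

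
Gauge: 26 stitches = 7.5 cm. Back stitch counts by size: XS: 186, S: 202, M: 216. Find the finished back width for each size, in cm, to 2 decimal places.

26/7.5 = 3.467 sts per cm.
XS: 186 / 3.467 = 53.654 → 53.65 cm.
S: 202 / 3.467 = 58.269 → 58.27 cm.
M: 216 / 3.467 = 62.308 → 62.31 cm.

XS 53.65 cm; S 58.27 cm; M 62.31 cm.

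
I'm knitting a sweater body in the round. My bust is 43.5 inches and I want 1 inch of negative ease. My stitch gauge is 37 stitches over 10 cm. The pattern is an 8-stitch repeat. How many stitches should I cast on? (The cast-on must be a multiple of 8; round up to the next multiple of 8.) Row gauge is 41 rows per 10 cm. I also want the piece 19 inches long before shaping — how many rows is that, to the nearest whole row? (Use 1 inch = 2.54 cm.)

Cast on 400 stitches; work 198 rows.

Finished = 43.5 − 1 = 42.5 inches.
42.5 inches × 2.54 = 107.95 cm.
37/10 = 3.7 sts per cm; 107.95 × 3.7 = 399.42 sts.
Next multiple of 8 → 400.
19 inches = 48.26 cm; × 4.1 = 197.87 → 198 rows.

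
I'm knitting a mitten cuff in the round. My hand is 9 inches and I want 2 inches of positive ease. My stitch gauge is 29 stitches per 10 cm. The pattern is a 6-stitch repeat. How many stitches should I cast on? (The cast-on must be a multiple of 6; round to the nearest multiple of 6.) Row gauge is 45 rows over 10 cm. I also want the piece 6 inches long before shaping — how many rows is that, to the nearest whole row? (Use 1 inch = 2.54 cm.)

Cast on 84 stitches; work 69 rows.

Finished = 9 + 2 = 11 inches.
11 inches × 2.54 = 27.94 cm.
29/10 = 2.9 sts per cm; 27.94 × 2.9 = 81.03 sts.
Nearest multiple of 6 → 84.
6 inches = 15.24 cm; × 4.5 = 68.58 → 69 rows.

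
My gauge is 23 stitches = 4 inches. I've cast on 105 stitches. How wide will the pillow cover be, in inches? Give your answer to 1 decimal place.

18.3 inches.

23 stitches / 4 inch = 5.75 stitches per inch.
105 / 5.75 = 18.26 inches.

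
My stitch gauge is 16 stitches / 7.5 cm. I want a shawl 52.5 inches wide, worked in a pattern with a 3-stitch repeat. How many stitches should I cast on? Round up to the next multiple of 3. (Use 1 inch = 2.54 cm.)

285 stitches.

52.5 in = 52.5 × 2.54 = 133.35 cm.
16 / 7.5 = 2.133 sts/cm.
133.35 × 2.133 = 284.48 sts.
→ 285.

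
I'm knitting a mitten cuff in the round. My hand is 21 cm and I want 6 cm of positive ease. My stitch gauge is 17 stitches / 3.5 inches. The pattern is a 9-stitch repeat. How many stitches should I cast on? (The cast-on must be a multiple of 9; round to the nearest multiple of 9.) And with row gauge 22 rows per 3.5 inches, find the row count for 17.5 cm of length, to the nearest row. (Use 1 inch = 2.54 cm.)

Finished = 21 + 6 = 27 cm.
27 cm × 1/2.54 = 10.63 inches.
17/3.5 = 4.857 sts per in; 10.63 × 4.857 = 51.63 sts.
Nearest multiple of 9 → 54.
17.5 cm = 6.89 inches; × 6.286 = 43.31 → 43 rows.

Cast on 54 stitches; work 43 rows.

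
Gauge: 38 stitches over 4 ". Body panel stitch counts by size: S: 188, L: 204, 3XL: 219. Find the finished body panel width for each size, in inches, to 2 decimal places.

38/4 = 9.5 sts per in.
S: 188 / 9.5 = 19.789 → 19.79 in.
L: 204 / 9.5 = 21.474 → 21.47 in.
3XL: 219 / 9.5 = 23.053 → 23.05 in.

S 19.79 inches; L 21.47 inches; 3XL 23.05 inches.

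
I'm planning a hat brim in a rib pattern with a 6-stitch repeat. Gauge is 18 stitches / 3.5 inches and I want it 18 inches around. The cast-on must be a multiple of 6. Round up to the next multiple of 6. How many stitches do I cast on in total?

CO 96 sts.

18 / 3.5 = 5.143 sts per inch.
18 × 5.143 = 92.57 sts.
Next multiple of 6: 96.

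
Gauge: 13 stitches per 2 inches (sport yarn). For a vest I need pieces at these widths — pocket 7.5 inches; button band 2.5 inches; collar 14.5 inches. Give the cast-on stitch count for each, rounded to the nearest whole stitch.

pocket 49; button band 16; collar 94.

Rate = 13/2 = 6.5 sts per in.
pocket: 7.5 × 6.5 = 48.75 → 49.
button band: 2.5 × 6.5 = 16.25 → 16.
collar: 14.5 × 6.5 = 94.25 → 94.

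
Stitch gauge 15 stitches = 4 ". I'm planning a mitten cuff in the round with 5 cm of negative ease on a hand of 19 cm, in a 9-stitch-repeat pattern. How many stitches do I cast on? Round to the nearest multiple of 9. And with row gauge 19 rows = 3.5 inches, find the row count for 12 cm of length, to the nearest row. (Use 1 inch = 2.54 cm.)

Finished = 19 − 5 = 14 cm.
14 cm × 1/2.54 = 5.51 inches.
15/4 = 3.75 sts per in; 5.51 × 3.75 = 20.67 sts.
Nearest multiple of 9 → 18.
12 cm = 4.72 inches; × 5.429 = 25.65 → 26 rows.

Cast on 18 stitches; work 26 rows.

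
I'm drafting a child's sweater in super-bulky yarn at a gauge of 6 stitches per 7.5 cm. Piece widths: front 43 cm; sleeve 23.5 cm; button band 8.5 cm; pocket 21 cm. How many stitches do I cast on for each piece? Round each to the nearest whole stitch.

front 34; sleeve 19; button band 7; pocket 17.

Rate = 6/7.5 = 0.8 sts per cm.
front: 43 × 0.8 = 34.40 → 34.
sleeve: 23.5 × 0.8 = 18.80 → 19.
button band: 8.5 × 0.8 = 6.80 → 7.
pocket: 21 × 0.8 = 16.80 → 17.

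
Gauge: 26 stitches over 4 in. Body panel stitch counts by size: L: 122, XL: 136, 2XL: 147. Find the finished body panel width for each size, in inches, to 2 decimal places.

L 18.77 inches; XL 20.92 inches; 2XL 22.62 inches.

26/4 = 6.5 sts per in.
L: 122 / 6.5 = 18.769 → 18.77 in.
XL: 136 / 6.5 = 20.923 → 20.92 in.
2XL: 147 / 6.5 = 22.615 → 22.62 in.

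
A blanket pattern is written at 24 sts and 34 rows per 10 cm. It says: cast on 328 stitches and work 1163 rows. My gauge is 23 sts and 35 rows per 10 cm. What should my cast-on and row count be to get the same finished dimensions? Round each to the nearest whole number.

Cast on 314 stitches; work 1197 rows.

Stitches: 328 × 23/24 = 314.33 → 314.
Rows: 1163 × 35/34 = 1197.21 → 1197.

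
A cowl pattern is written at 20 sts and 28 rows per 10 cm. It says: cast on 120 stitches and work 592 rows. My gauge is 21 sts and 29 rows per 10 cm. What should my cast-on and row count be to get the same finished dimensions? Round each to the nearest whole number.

Cast on 126 stitches; work 613 rows.

Stitches: 120 × 21/20 = 126.00 → 126.
Rows: 592 × 29/28 = 613.14 → 613.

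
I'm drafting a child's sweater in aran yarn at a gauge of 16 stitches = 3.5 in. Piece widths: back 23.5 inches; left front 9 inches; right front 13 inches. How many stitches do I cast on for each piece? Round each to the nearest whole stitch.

back 107; left front 41; right front 59.

Rate = 16/3.5 = 4.571 sts per in.
back: 23.5 × 4.571 = 107.43 → 107.
left front: 9 × 4.571 = 41.14 → 41.
right front: 13 × 4.571 = 59.43 → 59.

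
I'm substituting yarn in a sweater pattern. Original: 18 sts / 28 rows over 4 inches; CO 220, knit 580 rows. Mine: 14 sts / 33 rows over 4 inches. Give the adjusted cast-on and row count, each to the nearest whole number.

Stitches: 220 × 14/18 = 171.11 → 171.
Rows: 580 × 33/28 = 683.57 → 684.

Cast on 171 stitches; work 684 rows.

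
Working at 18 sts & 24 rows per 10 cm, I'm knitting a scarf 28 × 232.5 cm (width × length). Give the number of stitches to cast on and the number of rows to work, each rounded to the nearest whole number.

Cast on 50 stitches and work 558 rows.

Stitch gauge = 18/10 = 1.8 sts/cm; 28 × 1.8 = 50.40 → 50 sts.
Row gauge = 24/10 = 2.4 rows/cm; 232.5 × 2.4 = 558.00 → 558 rows.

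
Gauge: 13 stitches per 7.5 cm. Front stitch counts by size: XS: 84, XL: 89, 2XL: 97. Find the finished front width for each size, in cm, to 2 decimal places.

XS 48.46 cm; XL 51.35 cm; 2XL 55.96 cm.

13/7.5 = 1.733 sts per cm.
XS: 84 / 1.733 = 48.462 → 48.46 cm.
XL: 89 / 1.733 = 51.346 → 51.35 cm.
2XL: 97 / 1.733 = 55.962 → 55.96 cm.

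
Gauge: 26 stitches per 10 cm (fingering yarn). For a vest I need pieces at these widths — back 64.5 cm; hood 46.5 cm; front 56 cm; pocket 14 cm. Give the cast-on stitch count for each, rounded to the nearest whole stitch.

back 168; hood 121; front 146; pocket 36.

Rate = 26/10 = 2.6 sts per cm.
back: 64.5 × 2.6 = 167.70 → 168.
hood: 46.5 × 2.6 = 120.90 → 121.
front: 56 × 2.6 = 145.60 → 146.
pocket: 14 × 2.6 = 36.40 → 36.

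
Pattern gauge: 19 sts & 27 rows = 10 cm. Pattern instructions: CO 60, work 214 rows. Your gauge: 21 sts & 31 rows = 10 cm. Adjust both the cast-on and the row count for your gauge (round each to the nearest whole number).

Cast on 66 stitches; work 246 rows.

Stitches: 60 × 21/19 = 66.32 → 66.
Rows: 214 × 31/27 = 245.70 → 246.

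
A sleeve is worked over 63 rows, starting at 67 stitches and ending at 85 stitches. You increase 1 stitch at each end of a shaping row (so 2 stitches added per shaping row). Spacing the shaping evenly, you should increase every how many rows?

Stitches to add: |85 − 67| = 18.
Shaping rows needed: 18 / 2 = 9.
63 rows / 9 = every 7 rows.

Increase every 7th row.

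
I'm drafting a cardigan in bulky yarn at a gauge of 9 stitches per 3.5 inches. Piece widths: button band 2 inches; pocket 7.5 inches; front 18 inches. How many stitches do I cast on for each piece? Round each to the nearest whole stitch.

button band 5; pocket 19; front 46.

Rate = 9/3.5 = 2.571 sts per in.
button band: 2 × 2.571 = 5.14 → 5.
pocket: 7.5 × 2.571 = 19.29 → 19.
front: 18 × 2.571 = 46.29 → 46.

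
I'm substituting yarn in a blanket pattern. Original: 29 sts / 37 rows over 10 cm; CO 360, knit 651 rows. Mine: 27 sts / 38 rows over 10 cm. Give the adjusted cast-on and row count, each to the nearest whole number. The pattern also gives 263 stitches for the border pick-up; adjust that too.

Cast on 335 stitches; work 669 rows; border pick-up 245 stitches.

Stitches: 360 × 27/29 = 335.17 → 335.
Rows: 651 × 38/37 = 668.59 → 669.
border pick-up: 263 × 27/29 = 244.86 → 245.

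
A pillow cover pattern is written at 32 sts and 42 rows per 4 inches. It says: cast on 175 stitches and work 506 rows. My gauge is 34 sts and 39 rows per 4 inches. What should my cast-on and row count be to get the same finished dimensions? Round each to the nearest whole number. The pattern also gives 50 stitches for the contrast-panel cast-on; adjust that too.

Stitches: 175 × 34/32 = 185.94 → 186.
Rows: 506 × 39/42 = 469.86 → 470.
contrast-panel cast-on: 50 × 34/32 = 53.12 → 53.

Cast on 186 stitches; work 470 rows; contrast-panel cast-on 53 stitches.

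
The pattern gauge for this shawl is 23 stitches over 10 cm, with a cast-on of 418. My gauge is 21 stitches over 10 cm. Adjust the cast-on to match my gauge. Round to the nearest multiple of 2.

Cast on 382 stitches.

Scale factor = 21 / 23 = 0.913.
418 × 21 / 23 = 381.65 sts.
→ 382 sts.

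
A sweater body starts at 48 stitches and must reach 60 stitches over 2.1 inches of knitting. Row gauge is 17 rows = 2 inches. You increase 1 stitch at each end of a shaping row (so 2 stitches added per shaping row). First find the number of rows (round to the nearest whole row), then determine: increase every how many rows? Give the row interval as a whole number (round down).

Increase every 3rd row.

Rows = 2.1 × 8.5 = 17.9 → 18 rows.
Stitches to add: 12 → 6 shaping rows (at 2 st each).
18 / 6 = 3.00 → every 3 rows.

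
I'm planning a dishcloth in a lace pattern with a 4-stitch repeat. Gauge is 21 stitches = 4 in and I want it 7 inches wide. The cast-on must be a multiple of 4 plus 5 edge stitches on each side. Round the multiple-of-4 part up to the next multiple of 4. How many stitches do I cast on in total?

Cast on 38 stitches.

21 / 4 = 5.25 sts per inch.
7 × 5.25 = 36.75 sts.
Less 10 edge sts → 26.75 for the repeat.
Next multiple of 4: 28.
Add back 10 edge sts → 38.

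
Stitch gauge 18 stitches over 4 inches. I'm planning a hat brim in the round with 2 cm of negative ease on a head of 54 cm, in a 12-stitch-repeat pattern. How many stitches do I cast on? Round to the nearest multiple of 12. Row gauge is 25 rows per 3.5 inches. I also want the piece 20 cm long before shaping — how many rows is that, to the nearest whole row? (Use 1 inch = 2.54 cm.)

Cast on 96 stitches; work 56 rows.

Finished = 54 − 2 = 52 cm.
52 cm × 1/2.54 = 20.47 inches.
18/4 = 4.5 sts per in; 20.47 × 4.5 = 92.13 sts.
Nearest multiple of 12 → 96.
20 cm = 7.87 inches; × 7.143 = 56.24 → 56 rows.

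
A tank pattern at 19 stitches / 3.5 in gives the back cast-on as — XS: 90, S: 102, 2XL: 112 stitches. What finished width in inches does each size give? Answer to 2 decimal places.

XS 16.58 inches; S 18.79 inches; 2XL 20.63 inches.

19/3.5 = 5.429 sts per in.
XS: 90 / 5.429 = 16.579 → 16.58 in.
S: 102 / 5.429 = 18.789 → 18.79 in.
2XL: 112 / 5.429 = 20.632 → 20.63 in.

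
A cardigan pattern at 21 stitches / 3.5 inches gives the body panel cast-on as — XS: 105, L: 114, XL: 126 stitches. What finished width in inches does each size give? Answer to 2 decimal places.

XS 17.50 inches; L 19.00 inches; XL 21.00 inches.

21/3.5 = 6 sts per in.
XS: 105 / 6 = 17.500 → 17.50 in.
L: 114 / 6 = 19.000 → 19.00 in.
XL: 126 / 6 = 21.000 → 21.00 in.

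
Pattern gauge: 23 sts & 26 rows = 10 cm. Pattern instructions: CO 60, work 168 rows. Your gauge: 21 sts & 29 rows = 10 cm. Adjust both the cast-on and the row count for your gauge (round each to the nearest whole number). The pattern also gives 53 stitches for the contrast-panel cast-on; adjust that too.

Stitches: 60 × 21/23 = 54.78 → 55.
Rows: 168 × 29/26 = 187.38 → 187.
contrast-panel cast-on: 53 × 21/23 = 48.39 → 48.

Cast on 55 stitches; work 187 rows; contrast-panel cast-on 48 stitches.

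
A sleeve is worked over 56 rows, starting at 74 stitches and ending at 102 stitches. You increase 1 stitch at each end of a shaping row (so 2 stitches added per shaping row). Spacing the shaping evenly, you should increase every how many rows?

Stitches to add: |102 − 74| = 28.
Shaping rows needed: 28 / 2 = 14.
56 rows / 14 = every 4 rows.

Increase every 4th row.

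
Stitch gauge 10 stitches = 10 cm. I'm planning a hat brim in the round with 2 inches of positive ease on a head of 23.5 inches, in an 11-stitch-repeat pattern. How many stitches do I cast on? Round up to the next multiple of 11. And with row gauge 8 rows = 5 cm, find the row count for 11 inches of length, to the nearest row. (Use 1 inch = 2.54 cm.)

Cast on 66 stitches; work 45 rows.

Finished = 23.5 + 2 = 25.5 inches.
25.5 inches × 2.54 = 64.77 cm.
10/10 = 1 sts per cm; 64.77 × 1 = 64.77 sts.
Next multiple of 11 → 66.
11 inches = 27.94 cm; × 1.6 = 44.70 → 45 rows.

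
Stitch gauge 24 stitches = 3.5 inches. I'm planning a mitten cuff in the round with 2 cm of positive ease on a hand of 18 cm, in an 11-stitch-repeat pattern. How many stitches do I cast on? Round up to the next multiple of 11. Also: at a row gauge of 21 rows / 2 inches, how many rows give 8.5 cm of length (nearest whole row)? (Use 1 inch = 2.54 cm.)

Finished = 18 + 2 = 20 cm.
20 cm × 1/2.54 = 7.87 inches.
24/3.5 = 6.857 sts per in; 7.87 × 6.857 = 53.99 sts.
Next multiple of 11 → 55.
8.5 cm = 3.35 inches; × 10.5 = 35.14 → 35 rows.

Cast on 55 stitches; work 35 rows.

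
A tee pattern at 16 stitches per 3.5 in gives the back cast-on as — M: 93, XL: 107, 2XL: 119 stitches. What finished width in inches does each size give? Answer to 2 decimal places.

16/3.5 = 4.571 sts per in.
M: 93 / 4.571 = 20.344 → 20.34 in.
XL: 107 / 4.571 = 23.406 → 23.41 in.
2XL: 119 / 4.571 = 26.031 → 26.03 in.

M 20.34 inches; XL 23.41 inches; 2XL 26.03 inches.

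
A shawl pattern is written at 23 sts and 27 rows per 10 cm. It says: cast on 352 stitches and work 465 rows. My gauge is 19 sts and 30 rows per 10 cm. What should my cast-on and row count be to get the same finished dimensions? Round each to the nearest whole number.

Stitches: 352 × 19/23 = 290.78 → 291.
Rows: 465 × 30/27 = 516.67 → 517.

Cast on 291 stitches; work 517 rows.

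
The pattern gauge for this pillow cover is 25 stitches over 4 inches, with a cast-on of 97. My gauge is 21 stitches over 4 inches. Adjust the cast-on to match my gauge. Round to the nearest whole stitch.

Scale factor = 21 / 25 = 0.840.
97 × 21 / 25 = 81.48 sts.
→ 81 sts.

CO 81 sts.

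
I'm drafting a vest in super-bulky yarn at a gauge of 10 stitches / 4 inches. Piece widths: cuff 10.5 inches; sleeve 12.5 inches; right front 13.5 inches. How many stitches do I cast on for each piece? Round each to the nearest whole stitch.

Rate = 10/4 = 2.5 sts per in.
cuff: 10.5 × 2.5 = 26.25 → 26.
sleeve: 12.5 × 2.5 = 31.25 → 31.
right front: 13.5 × 2.5 = 33.75 → 34.

cuff 26; sleeve 31; right front 34.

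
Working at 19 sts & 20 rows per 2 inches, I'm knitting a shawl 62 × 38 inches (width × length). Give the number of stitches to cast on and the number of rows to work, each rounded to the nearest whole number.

Stitch gauge = 19/2 = 9.5 sts/in; 62 × 9.5 = 589.00 → 589 sts.
Row gauge = 20/2 = 10 rows/in; 38 × 10 = 380.00 → 380 rows.

Cast on 589 stitches and work 380 rows.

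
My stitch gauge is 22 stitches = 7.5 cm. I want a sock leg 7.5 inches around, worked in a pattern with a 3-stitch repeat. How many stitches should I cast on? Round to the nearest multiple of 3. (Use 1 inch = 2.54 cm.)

CO 57 sts.

7.5 in = 7.5 × 2.54 = 19.05 cm.
22 / 7.5 = 2.933 sts/cm.
19.05 × 2.933 = 55.88 sts.
→ 57.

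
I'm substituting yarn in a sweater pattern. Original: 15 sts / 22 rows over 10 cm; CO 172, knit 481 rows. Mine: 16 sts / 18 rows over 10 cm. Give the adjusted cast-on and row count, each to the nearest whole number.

Cast on 183 stitches; work 394 rows.

Stitches: 172 × 16/15 = 183.47 → 183.
Rows: 481 × 18/22 = 393.55 → 394.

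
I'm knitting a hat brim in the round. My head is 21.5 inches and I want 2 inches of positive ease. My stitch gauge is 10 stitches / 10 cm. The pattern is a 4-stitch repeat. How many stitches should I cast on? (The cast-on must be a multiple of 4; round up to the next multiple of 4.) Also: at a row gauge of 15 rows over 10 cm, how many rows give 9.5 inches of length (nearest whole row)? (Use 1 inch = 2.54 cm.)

Finished = 21.5 + 2 = 23.5 inches.
23.5 inches × 2.54 = 59.69 cm.
10/10 = 1 sts per cm; 59.69 × 1 = 59.69 sts.
Next multiple of 4 → 60.
9.5 inches = 24.13 cm; × 1.5 = 36.20 → 36 rows.

Cast on 60 stitches; work 36 rows.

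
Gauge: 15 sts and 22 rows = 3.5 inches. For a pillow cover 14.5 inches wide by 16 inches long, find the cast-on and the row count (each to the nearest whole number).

Cast on 62 stitches and work 101 rows.

Stitch gauge = 15/3.5 = 4.286 sts/in; 14.5 × 4.286 = 62.14 → 62 sts.
Row gauge = 22/3.5 = 6.286 rows/in; 16 × 6.286 = 100.57 → 101 rows.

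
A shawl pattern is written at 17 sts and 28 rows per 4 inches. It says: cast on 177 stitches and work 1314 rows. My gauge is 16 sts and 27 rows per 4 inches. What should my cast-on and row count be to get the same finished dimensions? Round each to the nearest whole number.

Stitches: 177 × 16/17 = 166.59 → 167.
Rows: 1314 × 27/28 = 1267.07 → 1267.

Cast on 167 stitches; work 1267 rows.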